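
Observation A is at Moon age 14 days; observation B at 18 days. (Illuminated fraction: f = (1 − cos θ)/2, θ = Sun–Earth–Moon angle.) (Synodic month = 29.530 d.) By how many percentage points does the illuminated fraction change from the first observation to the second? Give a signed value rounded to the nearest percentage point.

-11 percentage points

First observation: θ = 360°·14/29.530 = 170.7°, so f = 0.993.
Second observation: θ = 219.4°, f = 0.886.
Δf = 0.886 − 0.993 = -0.107, i.e. -11 pp.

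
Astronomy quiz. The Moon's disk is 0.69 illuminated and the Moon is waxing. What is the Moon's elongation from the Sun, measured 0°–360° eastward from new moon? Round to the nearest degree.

112°

From f = (1 − cos θ)/2: cos θ = 1 − 2×0.69 = -0.380; arccos → 112.3°.
Before full moon the principal value applies: θ = 112.3°.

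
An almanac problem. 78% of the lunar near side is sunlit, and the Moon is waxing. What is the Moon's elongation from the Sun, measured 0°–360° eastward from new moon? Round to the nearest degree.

cos θ = 1 − 2f = -0.560, giving a principal value of 124.1°.
Before full moon the principal value applies: θ = 124.1°.

124°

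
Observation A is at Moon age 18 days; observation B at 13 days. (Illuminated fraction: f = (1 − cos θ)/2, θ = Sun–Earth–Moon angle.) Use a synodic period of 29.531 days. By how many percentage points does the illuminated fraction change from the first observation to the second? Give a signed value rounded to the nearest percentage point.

First observation: θ = 360°·18/29.531 = 219.4°, so f = 0.886.
Second observation: θ = 158.5°, f = 0.965.
Δf = 0.965 − 0.886 = +0.079, i.e. +8 pp.

+8 percentage points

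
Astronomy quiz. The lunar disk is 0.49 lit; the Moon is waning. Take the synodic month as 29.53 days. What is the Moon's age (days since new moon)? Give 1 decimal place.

Invert f = (1 − cos θ)/2 to get cos θ = 1 − 2(0.49) = 0.020, hence θ₀ = arccos 0.020 = 88.9°.
A waning Moon lies in 180°–360°, so θ = 360° − 88.9° = 271.1°.
At 360°/29.53 d per day, 271.1° corresponds to 22.24 days.

22.2 days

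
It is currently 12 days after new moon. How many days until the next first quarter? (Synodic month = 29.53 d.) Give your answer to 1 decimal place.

First quarter occurs at elongation 90°, i.e. at age 29.53 × 90/360 = 7.383 d.
This lunation's first quarter (7.383 d) has passed, so add one period: 36.913 − 12 = 24.913 days.

24.9 days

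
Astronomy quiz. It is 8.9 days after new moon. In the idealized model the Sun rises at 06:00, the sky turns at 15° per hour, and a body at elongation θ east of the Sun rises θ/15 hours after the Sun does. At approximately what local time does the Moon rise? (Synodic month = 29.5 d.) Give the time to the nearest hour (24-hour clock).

13:00

Elongation θ = 360° × 8.9/29.5 ≈ 108.6°.
At 15° of sky rotation per hour, 108.6° corresponds to a 7.24 h lag.
06:00 + 7.24 h ≈ 13:14 → 13:00 to the nearest hour.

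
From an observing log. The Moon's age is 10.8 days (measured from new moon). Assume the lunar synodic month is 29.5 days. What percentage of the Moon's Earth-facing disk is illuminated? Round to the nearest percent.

Elongation θ = 360° × 10.8/29.5 ≈ 131.8°.
With cos θ = (-0.666), the lit fraction is (1 − (-0.666))/2 ≈ 0.833, so 83%.

83%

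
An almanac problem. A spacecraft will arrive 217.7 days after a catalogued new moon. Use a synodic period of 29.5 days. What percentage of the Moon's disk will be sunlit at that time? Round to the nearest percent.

Reduce mod P: 217.7 − 7×29.5 = 11.20 d into the current lunation.
Phase angle: θ = 360°·(11.20 d)/(29.5 d) = 136.7°.
cos 136.7° = (-0.728), so f = (1 − (-0.728))/2 = 0.864, so 86%.

86%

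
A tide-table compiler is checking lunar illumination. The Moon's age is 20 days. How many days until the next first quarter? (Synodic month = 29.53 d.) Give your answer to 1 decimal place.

16.9 days

First quarter occurs at elongation 90°, i.e. at age 29.53 × 90/360 = 7.383 d.
Already past this cycle's first quarter; the next is at 7.383 + 29.53 = 36.913 d, so 36.913 − 20 = 16.913 days.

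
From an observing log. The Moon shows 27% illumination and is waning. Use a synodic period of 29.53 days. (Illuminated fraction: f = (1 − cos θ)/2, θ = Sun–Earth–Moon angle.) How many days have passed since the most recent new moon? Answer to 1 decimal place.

From f = (1 − cos θ)/2: cos θ = 1 − 2×0.27 = 0.460; arccos → 62.6°.
Since the Moon is past full (waning), take the reflex angle: θ = 360° − 62.6° = 297.4°.
Age = 29.53 × 297.4°/360° ≈ 24.39 days.

24.4 days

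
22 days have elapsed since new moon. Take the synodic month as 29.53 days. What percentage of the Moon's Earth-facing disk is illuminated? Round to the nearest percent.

The Moon has covered 22/29.53 of its cycle, so θ ≈ 360° × 22/29.53 = 268.2°.
cos 268.2° = (-0.031), so f = (1 − (-0.031))/2 = 0.516, so 52%.

52%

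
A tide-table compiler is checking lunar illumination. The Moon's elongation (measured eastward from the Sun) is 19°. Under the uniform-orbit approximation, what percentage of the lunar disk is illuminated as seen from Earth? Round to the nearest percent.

cos 19° = 0.946, so f = (1 − 0.946)/2 = 0.027, i.e. 3%.

3%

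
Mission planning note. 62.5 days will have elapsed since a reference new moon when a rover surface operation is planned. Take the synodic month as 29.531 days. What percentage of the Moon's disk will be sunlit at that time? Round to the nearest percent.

62.5/29.531 = 2.116 lunations, so 2 complete cycles and 3.44 d into the next.
Phase angle: θ = 360°·(3.44 d)/(29.531 d) = 41.9°.
cos 41.9° = 0.744, so f = (1 − 0.744)/2 = 0.128, so 13%.

13%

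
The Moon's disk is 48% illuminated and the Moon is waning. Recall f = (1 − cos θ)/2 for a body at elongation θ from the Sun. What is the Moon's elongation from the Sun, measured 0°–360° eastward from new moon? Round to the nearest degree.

cos θ = 1 − 2f = 0.040, giving a principal value of 87.7°.
Waning ⇒ past full, so θ = 360° − 87.7° = 272.3°.

272°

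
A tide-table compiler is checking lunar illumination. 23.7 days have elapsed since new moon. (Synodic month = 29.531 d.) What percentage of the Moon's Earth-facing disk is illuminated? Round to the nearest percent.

Elongation θ = 360° × 23.7/29.531 ≈ 288.9°.
Illuminated fraction = (1 − cos 288.9°)/2 = (1 − 0.324)/2 ≈ 0.338, so 34%.

34%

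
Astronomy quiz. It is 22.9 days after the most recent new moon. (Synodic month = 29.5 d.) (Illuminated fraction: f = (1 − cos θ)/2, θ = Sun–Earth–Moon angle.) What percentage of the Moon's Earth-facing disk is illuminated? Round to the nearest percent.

42%

Phase angle: θ = 360°·(22.9 d)/(29.5 d) = 279.5°.
With cos θ = 0.164, the lit fraction is (1 − 0.164)/2 ≈ 0.418, so 42%.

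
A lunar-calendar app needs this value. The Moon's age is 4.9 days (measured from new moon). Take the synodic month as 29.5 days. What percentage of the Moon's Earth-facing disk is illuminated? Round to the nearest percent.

Phase angle: θ = 360°·(4.9 d)/(29.5 d) = 59.8°.
With cos θ = 0.503, the lit fraction is (1 − 0.503)/2 ≈ 0.248, so 25%.

25%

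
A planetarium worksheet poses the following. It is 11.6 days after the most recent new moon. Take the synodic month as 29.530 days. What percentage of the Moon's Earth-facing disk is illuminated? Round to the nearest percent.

89%

Phase angle: θ = 360°·(11.6 d)/(29.530 d) = 141.4°.
cos 141.4° = (-0.782), so f = (1 − (-0.782))/2 = 0.891, so 89%.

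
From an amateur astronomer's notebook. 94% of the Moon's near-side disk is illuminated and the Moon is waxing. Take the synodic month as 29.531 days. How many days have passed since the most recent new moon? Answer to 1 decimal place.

12.4 days

cos θ = 1 − 2f = -0.880, giving a principal value of 151.6°.
Before full moon the principal value applies: θ = 151.6°.
Age = 29.531 × 151.6°/360° ≈ 12.44 days.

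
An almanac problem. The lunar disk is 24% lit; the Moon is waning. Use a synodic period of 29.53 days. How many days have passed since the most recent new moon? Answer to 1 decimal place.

24.7 days

Invert f = (1 − cos θ)/2 to get cos θ = 1 − 2(0.24) = 0.520, hence θ₀ = arccos 0.520 = 58.7°.
A waning Moon lies in 180°–360°, so θ = 360° − 58.7° = 301.3°.
That fraction of the synodic month is 301.3/360 × 29.53 d ≈ 24.72 d.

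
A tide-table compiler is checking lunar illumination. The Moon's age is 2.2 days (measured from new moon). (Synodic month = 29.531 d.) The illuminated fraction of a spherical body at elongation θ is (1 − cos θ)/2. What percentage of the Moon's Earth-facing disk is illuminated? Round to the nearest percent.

5%

Elongation θ = 360° × 2.2/29.531 ≈ 26.8°.
With cos θ = 0.892, the lit fraction is (1 − 0.892)/2 ≈ 0.054, so 5%.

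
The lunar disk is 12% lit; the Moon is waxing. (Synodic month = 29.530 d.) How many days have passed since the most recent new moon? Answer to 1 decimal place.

Invert f = (1 − cos θ)/2 to get cos θ = 1 − 2(0.12) = 0.760, hence θ₀ = arccos 0.760 = 40.5°.
Before full moon the principal value applies: θ = 40.5°.
Age = 29.530 × 40.5°/360° ≈ 3.33 days.

3.3 days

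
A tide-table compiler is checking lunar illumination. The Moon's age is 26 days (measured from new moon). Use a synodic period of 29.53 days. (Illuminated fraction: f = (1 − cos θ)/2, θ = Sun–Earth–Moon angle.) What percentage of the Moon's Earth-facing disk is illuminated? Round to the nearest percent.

Phase angle: θ = 360°·(26 d)/(29.53 d) = 317.0°.
With cos θ = 0.731, the lit fraction is (1 − 0.731)/2 ≈ 0.135, so 13%.

13%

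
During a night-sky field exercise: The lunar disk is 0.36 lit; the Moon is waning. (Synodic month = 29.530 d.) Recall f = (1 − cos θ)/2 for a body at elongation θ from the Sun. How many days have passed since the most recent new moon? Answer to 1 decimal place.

Invert f = (1 − cos θ)/2 to get cos θ = 1 − 2(0.36) = 0.280, hence θ₀ = arccos 0.280 = 73.7°.
Since the Moon is past full (waning), take the reflex angle: θ = 360° − 73.7° = 286.3°.
At 360°/29.530 d per day, 286.3° corresponds to 23.48 days.

23.5 days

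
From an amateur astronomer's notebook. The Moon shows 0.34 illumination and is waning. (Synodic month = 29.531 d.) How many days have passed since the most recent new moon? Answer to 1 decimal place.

cos θ = 1 − 2f = 0.320, giving a principal value of 71.3°.
Since the Moon is past full (waning), take the reflex angle: θ = 360° − 71.3° = 288.7°.
Age = 29.531 × 288.7°/360° ≈ 23.68 days.

23.7 days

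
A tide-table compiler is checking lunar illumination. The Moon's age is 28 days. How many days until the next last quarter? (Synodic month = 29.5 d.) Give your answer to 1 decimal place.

Last quarter is 0.75 of the way through the cycle: age 0.75 × 29.5 = 22.125 d.
Already past this cycle's last quarter; the next is at 22.125 + 29.5 = 51.625 d, so 51.625 − 28 = 23.625 days.

23.6 days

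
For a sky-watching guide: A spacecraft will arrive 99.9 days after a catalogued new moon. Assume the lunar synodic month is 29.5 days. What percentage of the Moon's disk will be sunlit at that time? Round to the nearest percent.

88%

Reduce mod P: 99.9 − 3×29.5 = 11.40 d into the current lunation.
The Moon has covered 11.40/29.5 of its cycle, so θ ≈ 360° × 11.40/29.5 = 139.1°.
With cos θ = (-0.756), the lit fraction is (1 − (-0.756))/2 ≈ 0.878, so 88%.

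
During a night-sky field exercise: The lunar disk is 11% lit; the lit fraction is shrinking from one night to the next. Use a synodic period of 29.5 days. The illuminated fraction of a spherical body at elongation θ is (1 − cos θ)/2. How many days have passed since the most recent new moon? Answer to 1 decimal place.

26.3 days

From f = (1 − cos θ)/2: cos θ = 1 − 2×0.11 = 0.780; arccos → 38.7°.
Since the Moon is past full (waning), take the reflex angle: θ = 360° − 38.7° = 321.3°.
Age = 29.5 × 321.3°/360° ≈ 26.33 days.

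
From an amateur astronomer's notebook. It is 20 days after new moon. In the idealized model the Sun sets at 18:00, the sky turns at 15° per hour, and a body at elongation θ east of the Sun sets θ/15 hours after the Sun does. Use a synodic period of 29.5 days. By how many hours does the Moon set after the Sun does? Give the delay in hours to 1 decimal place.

16.3 h

Elongation θ = 360° × 20/29.5 ≈ 244.1°.
At 15° of sky rotation per hour, 244.1° corresponds to a 16.27 h lag.
So the Moon sets 16.27 h after the Sun.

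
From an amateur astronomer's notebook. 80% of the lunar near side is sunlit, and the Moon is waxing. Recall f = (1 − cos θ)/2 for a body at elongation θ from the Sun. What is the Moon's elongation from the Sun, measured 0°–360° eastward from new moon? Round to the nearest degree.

127°

cos θ = 1 − 2f = -0.600, giving a principal value of 126.9°.
The Moon is waxing (0°–180°), so θ = 126.9° directly.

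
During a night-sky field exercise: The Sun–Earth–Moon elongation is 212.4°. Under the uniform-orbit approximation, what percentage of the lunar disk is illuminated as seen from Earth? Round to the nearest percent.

cos 212.4° = (-0.844), so f = (1 − (-0.844))/2 = 0.922, i.e. 92%.

92%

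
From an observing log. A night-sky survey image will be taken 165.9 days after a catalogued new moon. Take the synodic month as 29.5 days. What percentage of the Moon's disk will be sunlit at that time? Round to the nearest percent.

86%

165.9 d spans 5 complete synodic months (5 × 29.5 = 147.50 d) plus 18.40 d.
Elongation θ = 360° × 18.40/29.5 ≈ 224.5°.
cos 224.5° = (-0.713), so f = (1 − (-0.713))/2 = 0.856, so 86%.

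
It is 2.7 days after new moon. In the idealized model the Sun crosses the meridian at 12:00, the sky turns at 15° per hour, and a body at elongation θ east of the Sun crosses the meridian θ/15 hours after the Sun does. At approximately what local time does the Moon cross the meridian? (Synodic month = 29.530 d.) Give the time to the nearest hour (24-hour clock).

Elongation θ = 360° × 2.7/29.530 ≈ 32.9°.
Delay after the Sun = 32.9° / (15°/h) ≈ 2.19 h.
12:00 + 2.19 h ≈ 14:12 → 14:00 to the nearest hour.

14:00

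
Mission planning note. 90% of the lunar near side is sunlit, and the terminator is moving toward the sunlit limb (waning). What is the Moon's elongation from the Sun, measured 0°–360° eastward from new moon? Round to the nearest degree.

Invert f = (1 − cos θ)/2 to get cos θ = 1 − 2(0.90) = -0.800, hence θ₀ = arccos -0.800 = 143.1°.
A waning Moon lies in 180°–360°, so θ = 360° − 143.1° = 216.9°.

217°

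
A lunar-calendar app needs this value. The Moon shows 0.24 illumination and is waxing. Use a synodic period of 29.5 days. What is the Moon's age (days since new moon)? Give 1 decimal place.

Invert f = (1 − cos θ)/2 to get cos θ = 1 − 2(0.24) = 0.520, hence θ₀ = arccos 0.520 = 58.7°.
The Moon is waxing (0°–180°), so θ = 58.7° directly.
At 360°/29.5 d per day, 58.7° corresponds to 4.81 days.

4.8 days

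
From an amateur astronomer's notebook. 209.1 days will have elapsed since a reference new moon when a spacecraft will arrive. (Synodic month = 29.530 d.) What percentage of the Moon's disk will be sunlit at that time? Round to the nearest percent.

209.1/29.530 = 7.081 lunations, so 7 complete cycles and 2.39 d into the next.
The Moon has covered 2.39/29.530 of its cycle, so θ ≈ 360° × 2.39/29.530 = 29.1°.
cos 29.1° = 0.873, so f = (1 − 0.873)/2 = 0.063, so 6%.

6%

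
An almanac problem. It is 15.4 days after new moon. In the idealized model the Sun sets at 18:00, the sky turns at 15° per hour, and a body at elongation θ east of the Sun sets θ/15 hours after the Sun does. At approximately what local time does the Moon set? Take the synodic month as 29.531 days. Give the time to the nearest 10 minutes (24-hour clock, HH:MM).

06:30

The Moon has covered 15.4/29.531 of its cycle, so θ ≈ 360° × 15.4/29.531 = 187.7°.
Delay after the Sun = 187.7° / (15°/h) ≈ 12.52 h.
18:00 + 12.516 h ≈ 06:31 → 06:30 to the nearest ten minutes.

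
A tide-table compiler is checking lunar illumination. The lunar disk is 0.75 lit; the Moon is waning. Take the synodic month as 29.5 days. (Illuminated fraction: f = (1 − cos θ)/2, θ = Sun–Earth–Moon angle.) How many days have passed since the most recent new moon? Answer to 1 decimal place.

19.7 days

cos θ = 1 − 2f = -0.500, giving a principal value of 120.0°.
Since the Moon is past full (waning), take the reflex angle: θ = 360° − 120.0° = 240.0°.
At 360°/29.5 d per day, 240.0° corresponds to 19.67 days.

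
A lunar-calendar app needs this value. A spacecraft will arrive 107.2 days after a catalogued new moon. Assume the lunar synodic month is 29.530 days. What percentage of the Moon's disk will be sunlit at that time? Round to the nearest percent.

84%

107.2/29.530 = 3.630 lunations, so 3 complete cycles and 18.61 d into the next.
Phase angle: θ = 360°·(18.61 d)/(29.530 d) = 226.9°.
Illuminated fraction = (1 − cos 226.9°)/2 = (1 − (-0.684))/2 ≈ 0.842, so 84%.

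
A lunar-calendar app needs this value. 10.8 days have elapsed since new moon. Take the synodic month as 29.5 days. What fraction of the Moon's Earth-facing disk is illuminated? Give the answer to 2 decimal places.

0.83

Elongation θ = 360° × 10.8/29.5 ≈ 131.8°.
cos 131.8° = (-0.666), so f = (1 − (-0.666))/2 = 0.833.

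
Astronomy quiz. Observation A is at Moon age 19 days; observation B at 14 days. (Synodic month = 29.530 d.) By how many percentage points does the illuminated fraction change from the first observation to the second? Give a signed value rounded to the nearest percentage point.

First observation: θ = 360°·19/29.530 = 231.6°, so f = 0.810.
Second observation: θ = 170.7°, f = 0.993.
Δf = 0.993 − 0.810 = +0.183, i.e. +18 pp.

+18 pp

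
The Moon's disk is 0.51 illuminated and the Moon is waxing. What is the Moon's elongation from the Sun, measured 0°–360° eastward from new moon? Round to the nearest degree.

91°

Invert f = (1 − cos θ)/2 to get cos θ = 1 − 2(0.51) = -0.020, hence θ₀ = arccos -0.020 = 91.1°.
The Moon is waxing (0°–180°), so θ = 91.1° directly.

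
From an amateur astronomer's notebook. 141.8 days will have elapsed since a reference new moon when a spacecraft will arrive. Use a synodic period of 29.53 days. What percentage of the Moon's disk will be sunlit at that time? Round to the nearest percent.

Reduce mod P: 141.8 − 4×29.53 = 23.68 d into the current lunation.
The Moon has covered 23.68/29.53 of its cycle, so θ ≈ 360° × 23.68/29.53 = 288.7°.
Illuminated fraction = (1 − cos 288.7°)/2 = (1 − 0.320)/2 ≈ 0.340, so 34%.

34%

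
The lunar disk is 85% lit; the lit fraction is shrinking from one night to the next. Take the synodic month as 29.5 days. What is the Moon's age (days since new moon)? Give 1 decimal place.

cos θ = 1 − 2f = -0.700, giving a principal value of 134.4°.
Waning ⇒ past full, so θ = 360° − 134.4° = 225.6°.
Age = 29.5 × 225.6°/360° ≈ 18.48 days.

18.5 days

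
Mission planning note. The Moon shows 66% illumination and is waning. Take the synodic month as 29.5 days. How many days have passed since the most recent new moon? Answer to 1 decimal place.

From f = (1 − cos θ)/2: cos θ = 1 − 2×0.66 = -0.320; arccos → 108.7°.
A waning Moon lies in 180°–360°, so θ = 360° − 108.7° = 251.3°.
At 360°/29.5 d per day, 251.3° corresponds to 20.60 days.

20.6 days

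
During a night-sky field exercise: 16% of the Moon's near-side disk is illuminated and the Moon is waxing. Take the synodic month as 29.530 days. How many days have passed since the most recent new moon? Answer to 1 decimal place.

cos θ = 1 − 2f = 0.680, giving a principal value of 47.2°.
Before full moon the principal value applies: θ = 47.2°.
That fraction of the synodic month is 47.2/360 × 29.530 d ≈ 3.87 d.

3.9 days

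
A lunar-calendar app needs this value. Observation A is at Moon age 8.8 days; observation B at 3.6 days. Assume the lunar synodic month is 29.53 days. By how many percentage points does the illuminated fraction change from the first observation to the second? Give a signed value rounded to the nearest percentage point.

First observation: θ = 360°·8.8/29.53 = 107.3°, so f = 0.649.
Second observation: θ = 43.9°, f = 0.140.
Δf = 0.140 − 0.649 = -0.509, i.e. -51 pp.

-51 percentage points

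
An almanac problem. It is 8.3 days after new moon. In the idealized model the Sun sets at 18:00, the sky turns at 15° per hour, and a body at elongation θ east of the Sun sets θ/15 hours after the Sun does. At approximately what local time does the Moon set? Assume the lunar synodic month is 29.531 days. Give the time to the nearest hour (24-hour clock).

01:00

Phase angle: θ = 360°·(8.3 d)/(29.531 d) = 101.2°.
The Moon trails the Sun by θ/15 = 101.2/15 ≈ 6.75 hours.
18:00 + 6.75 h ≈ 00:45 → 01:00 to the nearest hour.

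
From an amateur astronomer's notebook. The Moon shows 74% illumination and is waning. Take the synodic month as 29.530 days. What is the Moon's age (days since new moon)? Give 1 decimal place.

cos θ = 1 − 2f = -0.480, giving a principal value of 118.7°.
A waning Moon lies in 180°–360°, so θ = 360° − 118.7° = 241.3°.
Age = 29.530 × 241.3°/360° ≈ 19.79 days.

19.8 days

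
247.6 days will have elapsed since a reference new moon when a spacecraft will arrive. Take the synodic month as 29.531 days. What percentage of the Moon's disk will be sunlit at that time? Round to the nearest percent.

87%

247.6/29.531 = 8.384 lunations, so 8 complete cycles and 11.35 d into the next.
The Moon has covered 11.35/29.531 of its cycle, so θ ≈ 360° × 11.35/29.531 = 138.4°.
cos 138.4° = (-0.748), so f = (1 − (-0.748))/2 = 0.874, so 87%.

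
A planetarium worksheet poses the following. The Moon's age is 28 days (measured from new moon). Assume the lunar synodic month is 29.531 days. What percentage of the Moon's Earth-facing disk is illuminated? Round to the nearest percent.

3%

Elongation θ = 360° × 28/29.531 ≈ 341.3°.
With cos θ = 0.947, the lit fraction is (1 − 0.947)/2 ≈ 0.026, so 3%.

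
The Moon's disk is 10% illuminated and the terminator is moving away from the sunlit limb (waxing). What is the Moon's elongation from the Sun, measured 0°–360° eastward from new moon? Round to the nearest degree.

From f = (1 − cos θ)/2: cos θ = 1 − 2×0.10 = 0.800; arccos → 36.9°.
Before full moon the principal value applies: θ = 36.9°.

37°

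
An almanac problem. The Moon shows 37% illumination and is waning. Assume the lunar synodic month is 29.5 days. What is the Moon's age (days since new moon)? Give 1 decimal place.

23.4 days

From f = (1 − cos θ)/2: cos θ = 1 − 2×0.37 = 0.260; arccos → 74.9°.
Since the Moon is past full (waning), take the reflex angle: θ = 360° − 74.9° = 285.1°.
That fraction of the synodic month is 285.1/360 × 29.5 d ≈ 23.36 d.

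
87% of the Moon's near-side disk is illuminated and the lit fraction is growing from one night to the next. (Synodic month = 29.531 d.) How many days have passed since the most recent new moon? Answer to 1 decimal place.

Invert f = (1 − cos θ)/2 to get cos θ = 1 − 2(0.87) = -0.740, hence θ₀ = arccos -0.740 = 137.7°.
Before full moon the principal value applies: θ = 137.7°.
At 360°/29.531 d per day, 137.7° corresponds to 11.30 days.

11.3 days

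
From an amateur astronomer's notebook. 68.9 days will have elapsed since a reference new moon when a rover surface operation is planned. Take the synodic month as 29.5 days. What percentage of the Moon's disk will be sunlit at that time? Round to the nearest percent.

Reduce mod P: 68.9 − 2×29.5 = 9.90 d into the current lunation.
Phase angle: θ = 360°·(9.90 d)/(29.5 d) = 120.8°.
With cos θ = (-0.512), the lit fraction is (1 − (-0.512))/2 ≈ 0.756, so 76%.

76%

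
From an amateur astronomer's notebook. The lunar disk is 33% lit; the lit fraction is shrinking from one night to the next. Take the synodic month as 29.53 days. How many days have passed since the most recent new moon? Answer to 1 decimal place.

23.8 days

From f = (1 − cos θ)/2: cos θ = 1 − 2×0.33 = 0.340; arccos → 70.1°.
Since the Moon is past full (waning), take the reflex angle: θ = 360° − 70.1° = 289.9°.
Age = 29.53 × 289.9°/360° ≈ 23.78 days.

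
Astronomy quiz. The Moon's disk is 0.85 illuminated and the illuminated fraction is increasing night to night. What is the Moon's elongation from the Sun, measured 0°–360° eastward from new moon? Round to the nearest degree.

From f = (1 − cos θ)/2: cos θ = 1 − 2×0.85 = -0.700; arccos → 134.4°.
Before full moon the principal value applies: θ = 134.4°.

134°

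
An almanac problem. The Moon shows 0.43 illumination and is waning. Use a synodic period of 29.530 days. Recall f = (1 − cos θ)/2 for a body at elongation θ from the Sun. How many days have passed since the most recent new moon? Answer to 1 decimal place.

22.8 days

From f = (1 − cos θ)/2: cos θ = 1 − 2×0.43 = 0.140; arccos → 82.0°.
Waning ⇒ past full, so θ = 360° − 82.0° = 278.0°.
At 360°/29.530 d per day, 278.0° corresponds to 22.81 days.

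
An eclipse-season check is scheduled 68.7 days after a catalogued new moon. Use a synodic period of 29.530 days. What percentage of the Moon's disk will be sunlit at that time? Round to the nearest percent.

68.7/29.530 = 2.326 lunations, so 2 complete cycles and 9.64 d into the next.
Phase angle: θ = 360°·(9.64 d)/(29.530 d) = 117.5°.
Illuminated fraction = (1 − cos 117.5°)/2 = (1 − (-0.462))/2 ≈ 0.731, so 73%.

73%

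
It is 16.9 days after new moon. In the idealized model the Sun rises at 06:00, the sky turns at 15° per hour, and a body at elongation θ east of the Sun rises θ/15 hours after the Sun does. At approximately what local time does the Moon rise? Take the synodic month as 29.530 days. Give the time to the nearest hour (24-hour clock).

20:00

The Moon has covered 16.9/29.530 of its cycle, so θ ≈ 360° × 16.9/29.530 = 206.0°.
Delay after the Sun = 206.0° / (15°/h) ≈ 13.74 h.
06:00 + 13.74 h ≈ 19:44 → 20:00 to the nearest hour.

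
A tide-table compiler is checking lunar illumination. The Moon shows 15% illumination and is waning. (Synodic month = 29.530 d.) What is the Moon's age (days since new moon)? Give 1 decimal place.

25.8 days

cos θ = 1 − 2f = 0.700, giving a principal value of 45.6°.
Waning ⇒ past full, so θ = 360° − 45.6° = 314.4°.
Age = 29.530 × 314.4°/360° ≈ 25.79 days.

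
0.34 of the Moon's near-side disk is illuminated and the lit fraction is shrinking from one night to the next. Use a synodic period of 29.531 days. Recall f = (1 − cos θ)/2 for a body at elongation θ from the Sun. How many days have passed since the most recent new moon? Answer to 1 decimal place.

23.7 days

From f = (1 − cos θ)/2: cos θ = 1 − 2×0.34 = 0.320; arccos → 71.3°.
A waning Moon lies in 180°–360°, so θ = 360° − 71.3° = 288.7°.
That fraction of the synodic month is 288.7/360 × 29.531 d ≈ 23.68 d.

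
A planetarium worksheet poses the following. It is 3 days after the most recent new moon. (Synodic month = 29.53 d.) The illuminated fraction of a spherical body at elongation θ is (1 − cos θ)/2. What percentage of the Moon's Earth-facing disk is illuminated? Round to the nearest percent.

10%

Elongation θ = 360° × 3/29.53 ≈ 36.6°.
cos 36.6° = 0.803, so f = (1 − 0.803)/2 = 0.098, so 10%.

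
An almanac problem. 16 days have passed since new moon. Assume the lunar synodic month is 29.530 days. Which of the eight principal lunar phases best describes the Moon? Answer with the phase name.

At 16/29.530 of the cycle, θ ≈ 195° — the full moon range.

full moon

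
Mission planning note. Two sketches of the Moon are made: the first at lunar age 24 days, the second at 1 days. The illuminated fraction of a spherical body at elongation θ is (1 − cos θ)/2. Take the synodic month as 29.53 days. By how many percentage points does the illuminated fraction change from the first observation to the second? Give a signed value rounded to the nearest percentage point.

First observation: θ = 360°·24/29.53 = 292.6°, so f = 0.308.
Second observation: θ = 12.2°, f = 0.011.
Δf = 0.011 − 0.308 = -0.297, i.e. -30 pp.

-30 pp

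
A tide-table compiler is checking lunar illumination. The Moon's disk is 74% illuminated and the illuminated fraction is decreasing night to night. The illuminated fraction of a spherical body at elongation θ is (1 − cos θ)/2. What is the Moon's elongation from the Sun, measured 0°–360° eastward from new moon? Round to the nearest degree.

Invert f = (1 − cos θ)/2 to get cos θ = 1 − 2(0.74) = -0.480, hence θ₀ = arccos -0.480 = 118.7°.
A waning Moon lies in 180°–360°, so θ = 360° − 118.7° = 241.3°.

241°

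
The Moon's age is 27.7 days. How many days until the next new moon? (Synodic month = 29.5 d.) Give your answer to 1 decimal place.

1.8 days

The next new moon completes the synodic month: 29.5 − 27.7 = 1.800 days.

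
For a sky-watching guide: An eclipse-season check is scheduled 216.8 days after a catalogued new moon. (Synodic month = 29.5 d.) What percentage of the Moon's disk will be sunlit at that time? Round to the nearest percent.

216.8 d spans 7 complete synodic months (7 × 29.5 = 206.50 d) plus 10.30 d.
The Moon has covered 10.30/29.5 of its cycle, so θ ≈ 360° × 10.30/29.5 = 125.7°.
Illuminated fraction = (1 − cos 125.7°)/2 = (1 − (-0.583))/2 ≈ 0.792, so 79%.

79%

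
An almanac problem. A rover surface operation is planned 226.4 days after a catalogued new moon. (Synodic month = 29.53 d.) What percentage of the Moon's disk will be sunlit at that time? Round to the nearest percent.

Reduce mod P: 226.4 − 7×29.53 = 19.69 d into the current lunation.
Elongation θ = 360° × 19.69/29.53 ≈ 240.0°.
With cos θ = (-0.499), the lit fraction is (1 − (-0.499))/2 ≈ 0.750, so 75%.

75%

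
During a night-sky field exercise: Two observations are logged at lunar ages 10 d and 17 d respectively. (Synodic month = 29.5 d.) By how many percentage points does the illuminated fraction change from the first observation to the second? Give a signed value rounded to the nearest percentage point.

First observation: θ = 360°·10/29.5 = 122.0°, so f = 0.765.
Second observation: θ = 207.5°, f = 0.944.
Δf = 0.944 − 0.765 = +0.178, i.e. +18 pp.

+18 pp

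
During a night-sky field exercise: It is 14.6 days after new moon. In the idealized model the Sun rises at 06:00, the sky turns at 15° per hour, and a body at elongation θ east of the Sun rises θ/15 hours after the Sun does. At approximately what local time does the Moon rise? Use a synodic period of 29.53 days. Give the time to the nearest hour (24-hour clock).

Phase angle: θ = 360°·(14.6 d)/(29.53 d) = 178.0°.
Delay after the Sun = 178.0° / (15°/h) ≈ 11.87 h.
06:00 + 11.87 h ≈ 17:52 → 18:00 to the nearest hour.

18:00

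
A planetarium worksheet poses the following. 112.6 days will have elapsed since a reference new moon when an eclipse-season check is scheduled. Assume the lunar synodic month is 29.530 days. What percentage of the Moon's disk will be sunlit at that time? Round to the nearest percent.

112.6 d spans 3 complete synodic months (3 × 29.530 = 88.59 d) plus 24.01 d.
The Moon has covered 24.01/29.530 of its cycle, so θ ≈ 360° × 24.01/29.530 = 292.7°.
cos 292.7° = 0.386, so f = (1 − 0.386)/2 = 0.307, so 31%.

31%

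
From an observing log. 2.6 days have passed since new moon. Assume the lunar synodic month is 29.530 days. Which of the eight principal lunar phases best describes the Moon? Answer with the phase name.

waxing crescent

At 2.6/29.530 of the cycle, θ ≈ 32° — the waxing crescent range.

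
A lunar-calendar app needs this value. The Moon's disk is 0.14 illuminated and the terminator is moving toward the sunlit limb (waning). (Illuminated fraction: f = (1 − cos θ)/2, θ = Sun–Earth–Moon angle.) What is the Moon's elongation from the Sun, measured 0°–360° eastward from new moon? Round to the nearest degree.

316°

cos θ = 1 − 2f = 0.720, giving a principal value of 43.9°.
Since the Moon is past full (waning), take the reflex angle: θ = 360° − 43.9° = 316.1°.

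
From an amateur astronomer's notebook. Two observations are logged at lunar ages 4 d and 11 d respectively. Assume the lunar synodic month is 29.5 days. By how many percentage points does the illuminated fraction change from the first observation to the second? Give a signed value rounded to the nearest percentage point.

θ₁ = 360° × 4/29.5 = 48.8°, f₁ = (1 − cos θ₁)/2 = 0.171.
θ₂ = 360° × 11/29.5 = 134.2°, f₂ = (1 − cos θ₂)/2 = 0.849.
Change = f₂ − f₁ = +0.678 → +68 percentage points.

+68 pp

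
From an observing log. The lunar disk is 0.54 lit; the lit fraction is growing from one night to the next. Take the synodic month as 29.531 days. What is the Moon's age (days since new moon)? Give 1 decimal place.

7.8 days

Invert f = (1 − cos θ)/2 to get cos θ = 1 − 2(0.54) = -0.080, hence θ₀ = arccos -0.080 = 94.6°.
Waxing ⇒ before full, so θ = 94.6°.
That fraction of the synodic month is 94.6/360 × 29.531 d ≈ 7.76 d.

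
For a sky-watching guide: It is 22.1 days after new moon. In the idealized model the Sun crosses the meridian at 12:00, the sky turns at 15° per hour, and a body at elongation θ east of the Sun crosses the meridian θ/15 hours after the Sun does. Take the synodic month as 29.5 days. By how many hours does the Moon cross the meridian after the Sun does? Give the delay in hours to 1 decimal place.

Elongation θ = 360° × 22.1/29.5 ≈ 269.7°.
At 15° of sky rotation per hour, 269.7° corresponds to a 17.98 h lag.
So the Moon crosses the meridian 17.98 h after the Sun.

18.0 h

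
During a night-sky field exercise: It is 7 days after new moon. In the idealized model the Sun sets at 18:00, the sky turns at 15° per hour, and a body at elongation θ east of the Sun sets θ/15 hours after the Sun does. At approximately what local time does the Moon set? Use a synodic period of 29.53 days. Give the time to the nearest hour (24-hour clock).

Phase angle: θ = 360°·(7 d)/(29.53 d) = 85.3°.
Delay after the Sun = 85.3° / (15°/h) ≈ 5.69 h.
18:00 + 5.69 h ≈ 23:41 → 00:00 to the nearest hour.

00:00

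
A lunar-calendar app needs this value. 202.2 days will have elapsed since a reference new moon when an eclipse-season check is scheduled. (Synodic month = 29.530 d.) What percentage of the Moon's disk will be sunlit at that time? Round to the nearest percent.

21%

202.2/29.530 = 6.847 lunations, so 6 complete cycles and 25.02 d into the next.
Elongation θ = 360° × 25.02/29.530 ≈ 305.0°.
With cos θ = 0.574, the lit fraction is (1 − 0.574)/2 ≈ 0.213, so 21%.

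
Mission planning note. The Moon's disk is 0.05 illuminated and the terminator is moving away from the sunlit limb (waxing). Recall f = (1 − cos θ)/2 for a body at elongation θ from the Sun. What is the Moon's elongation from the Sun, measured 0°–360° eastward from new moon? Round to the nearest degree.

26°

Invert f = (1 − cos θ)/2 to get cos θ = 1 − 2(0.05) = 0.900, hence θ₀ = arccos 0.900 = 25.8°.
The Moon is waxing (0°–180°), so θ = 25.8° directly.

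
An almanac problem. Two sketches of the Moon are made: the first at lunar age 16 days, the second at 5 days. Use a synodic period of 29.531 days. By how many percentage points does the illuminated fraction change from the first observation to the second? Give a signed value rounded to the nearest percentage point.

θ₁ = 360° × 16/29.531 = 195.0°, f₁ = (1 − cos θ₁)/2 = 0.983.
θ₂ = 360° × 5/29.531 = 61.0°, f₂ = (1 − cos θ₂)/2 = 0.257.
Change = f₂ − f₁ = -0.726 → -73 percentage points.

-73 percentage points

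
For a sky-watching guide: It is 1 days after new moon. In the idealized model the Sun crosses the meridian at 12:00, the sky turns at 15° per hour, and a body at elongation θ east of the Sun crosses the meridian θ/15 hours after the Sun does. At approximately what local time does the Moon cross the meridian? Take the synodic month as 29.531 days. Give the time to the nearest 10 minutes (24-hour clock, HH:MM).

12:50

The Moon has covered 1/29.531 of its cycle, so θ ≈ 360° × 1/29.531 = 12.2°.
At 15° of sky rotation per hour, 12.2° corresponds to a 0.81 h lag.
12:00 + 0.813 h ≈ 12:49 → 12:50 to the nearest ten minutes.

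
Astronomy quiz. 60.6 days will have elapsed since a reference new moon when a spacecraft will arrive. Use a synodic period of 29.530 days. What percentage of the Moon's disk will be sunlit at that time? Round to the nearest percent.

Reduce mod P: 60.6 − 2×29.530 = 1.54 d into the current lunation.
Phase angle: θ = 360°·(1.54 d)/(29.530 d) = 18.8°.
With cos θ = 0.947, the lit fraction is (1 − 0.947)/2 ≈ 0.027, so 3%.

3%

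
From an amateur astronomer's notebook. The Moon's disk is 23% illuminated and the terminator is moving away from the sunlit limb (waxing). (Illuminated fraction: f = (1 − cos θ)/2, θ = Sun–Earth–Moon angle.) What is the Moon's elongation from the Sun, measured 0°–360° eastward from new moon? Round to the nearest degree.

From f = (1 − cos θ)/2: cos θ = 1 − 2×0.23 = 0.540; arccos → 57.3°.
Waxing ⇒ before full, so θ = 57.3°.

57°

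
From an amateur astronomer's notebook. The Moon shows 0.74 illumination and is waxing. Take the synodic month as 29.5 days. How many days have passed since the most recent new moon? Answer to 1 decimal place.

From f = (1 − cos θ)/2: cos θ = 1 − 2×0.74 = -0.480; arccos → 118.7°.
The Moon is waxing (0°–180°), so θ = 118.7° directly.
At 360°/29.5 d per day, 118.7° corresponds to 9.73 days.

9.7 days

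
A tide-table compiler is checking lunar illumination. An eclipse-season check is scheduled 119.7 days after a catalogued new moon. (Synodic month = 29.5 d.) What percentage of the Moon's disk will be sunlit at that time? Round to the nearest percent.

3%

Reduce mod P: 119.7 − 4×29.5 = 1.70 d into the current lunation.
The Moon has covered 1.70/29.5 of its cycle, so θ ≈ 360° × 1.70/29.5 = 20.7°.
With cos θ = 0.935, the lit fraction is (1 − 0.935)/2 ≈ 0.032, so 3%.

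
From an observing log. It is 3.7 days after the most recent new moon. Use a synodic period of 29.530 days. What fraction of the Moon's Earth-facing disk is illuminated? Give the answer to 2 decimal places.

Elongation θ = 360° × 3.7/29.530 ≈ 45.1°.
With cos θ = 0.706, the lit fraction is (1 − 0.706)/2 ≈ 0.147.

0.15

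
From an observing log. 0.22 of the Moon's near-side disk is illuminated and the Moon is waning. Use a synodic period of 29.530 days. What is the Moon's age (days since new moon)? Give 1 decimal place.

Invert f = (1 − cos θ)/2 to get cos θ = 1 − 2(0.22) = 0.560, hence θ₀ = arccos 0.560 = 55.9°.
Since the Moon is past full (waning), take the reflex angle: θ = 360° − 55.9° = 304.1°.
At 360°/29.530 d per day, 304.1° corresponds to 24.94 days.

24.9 days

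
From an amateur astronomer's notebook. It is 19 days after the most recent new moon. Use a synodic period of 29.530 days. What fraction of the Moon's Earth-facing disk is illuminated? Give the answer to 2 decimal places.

Elongation θ = 360° × 19/29.530 ≈ 231.6°.
With cos θ = (-0.621), the lit fraction is (1 − (-0.621))/2 ≈ 0.810.

0.81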